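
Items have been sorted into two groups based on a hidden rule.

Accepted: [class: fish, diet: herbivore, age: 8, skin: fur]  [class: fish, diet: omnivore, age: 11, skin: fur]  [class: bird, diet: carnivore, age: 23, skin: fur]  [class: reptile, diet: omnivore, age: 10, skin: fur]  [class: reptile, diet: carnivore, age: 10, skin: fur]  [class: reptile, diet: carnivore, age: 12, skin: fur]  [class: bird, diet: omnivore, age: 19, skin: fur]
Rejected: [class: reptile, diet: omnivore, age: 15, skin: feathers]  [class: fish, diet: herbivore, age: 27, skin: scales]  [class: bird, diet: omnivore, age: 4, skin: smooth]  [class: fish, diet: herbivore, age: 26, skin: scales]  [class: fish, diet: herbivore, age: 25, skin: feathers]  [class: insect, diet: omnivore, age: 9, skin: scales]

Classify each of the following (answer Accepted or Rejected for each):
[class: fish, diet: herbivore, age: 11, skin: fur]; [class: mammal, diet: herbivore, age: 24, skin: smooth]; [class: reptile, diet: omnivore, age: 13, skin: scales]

The pattern is that an item is 'Accepted' exactly when: skin is fur.
[class: fish, diet: herbivore, age: 11, skin: fur]: Accepted (skin is fur). [class: mammal, diet: herbivore, age: 24, skin: smooth]: Rejected (skin is smooth). [class: reptile, diet: omnivore, age: 13, skin: scales]: Rejected (skin is scales).

Accepted, Rejected, Rejected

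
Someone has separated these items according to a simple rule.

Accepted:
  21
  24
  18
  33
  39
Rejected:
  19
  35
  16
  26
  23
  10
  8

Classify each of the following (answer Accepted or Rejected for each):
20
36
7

The classifier is using: multiple of 3.
20 → 20 = 3·6 + 2 → Rejected. 36 → 36 = 3·12 → Accepted. 7 → 7 = 3·2 + 1 → Rejected.

Rejected, Accepted, Rejected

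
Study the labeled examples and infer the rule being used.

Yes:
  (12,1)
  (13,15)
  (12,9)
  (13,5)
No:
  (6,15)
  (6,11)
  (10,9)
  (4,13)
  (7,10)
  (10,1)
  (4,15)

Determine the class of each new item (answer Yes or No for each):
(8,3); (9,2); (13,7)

No, No, Yes

Rule: first ≥ 11. This holds for each 'Yes' example and fails for each 'No' one.
(8,3): first 8, fails this test → No. (9,2): first 9, fails this test → No. (13,7): first 13, satisfies this → Yes.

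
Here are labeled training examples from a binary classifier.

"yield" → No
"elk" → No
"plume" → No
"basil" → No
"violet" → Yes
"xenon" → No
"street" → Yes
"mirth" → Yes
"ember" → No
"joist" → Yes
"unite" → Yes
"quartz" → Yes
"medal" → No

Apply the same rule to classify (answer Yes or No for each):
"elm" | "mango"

No, No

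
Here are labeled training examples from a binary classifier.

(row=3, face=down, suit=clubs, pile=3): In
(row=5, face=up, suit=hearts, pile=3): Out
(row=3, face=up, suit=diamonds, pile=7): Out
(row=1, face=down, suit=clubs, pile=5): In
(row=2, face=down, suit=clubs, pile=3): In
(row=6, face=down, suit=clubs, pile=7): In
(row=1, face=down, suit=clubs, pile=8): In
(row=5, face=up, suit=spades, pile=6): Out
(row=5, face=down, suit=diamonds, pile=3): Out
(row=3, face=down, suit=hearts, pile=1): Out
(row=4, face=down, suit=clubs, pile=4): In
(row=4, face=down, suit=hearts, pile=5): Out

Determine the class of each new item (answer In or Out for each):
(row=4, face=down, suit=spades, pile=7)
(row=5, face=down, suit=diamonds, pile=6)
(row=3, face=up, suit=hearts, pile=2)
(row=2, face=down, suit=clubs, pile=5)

Out, Out, Out, In

One predicate separates the groups cleanly: suit is clubs.
Out: (row=4, face=down, suit=spades, pile=7), since suit is spades.
Out: (row=5, face=down, suit=diamonds, pile=6), since suit is diamonds.
Out: (row=3, face=up, suit=hearts, pile=2), since suit is hearts.
In: (row=2, face=down, suit=clubs, pile=5), since suit is clubs.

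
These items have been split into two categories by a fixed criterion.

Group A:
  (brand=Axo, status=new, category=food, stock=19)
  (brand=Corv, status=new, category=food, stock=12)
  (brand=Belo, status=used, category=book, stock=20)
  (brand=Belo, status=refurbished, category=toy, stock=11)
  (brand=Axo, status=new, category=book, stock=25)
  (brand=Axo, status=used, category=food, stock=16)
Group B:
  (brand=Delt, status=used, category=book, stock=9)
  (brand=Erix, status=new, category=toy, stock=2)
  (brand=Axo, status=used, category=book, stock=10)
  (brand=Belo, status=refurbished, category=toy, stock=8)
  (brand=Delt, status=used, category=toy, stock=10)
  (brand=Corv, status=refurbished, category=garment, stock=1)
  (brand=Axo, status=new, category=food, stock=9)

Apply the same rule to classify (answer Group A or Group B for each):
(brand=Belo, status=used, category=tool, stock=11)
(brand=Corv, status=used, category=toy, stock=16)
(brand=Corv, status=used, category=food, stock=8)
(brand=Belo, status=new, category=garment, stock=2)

The distinguishing property — stock ≥ 11 — holds for all the 'Group A' cases and none of the 'Group B' cases.
(brand=Belo, status=used, category=tool, stock=11): stock = 11 — qualifies, so Group A.
(brand=Corv, status=used, category=toy, stock=16): stock = 16 — qualifies, so Group A.
(brand=Corv, status=used, category=food, stock=8): stock = 8 — does not fit, so Group B.
(brand=Belo, status=new, category=garment, stock=2): stock = 2 — does not fit, so Group B.

Group A, Group A, Group B, Group B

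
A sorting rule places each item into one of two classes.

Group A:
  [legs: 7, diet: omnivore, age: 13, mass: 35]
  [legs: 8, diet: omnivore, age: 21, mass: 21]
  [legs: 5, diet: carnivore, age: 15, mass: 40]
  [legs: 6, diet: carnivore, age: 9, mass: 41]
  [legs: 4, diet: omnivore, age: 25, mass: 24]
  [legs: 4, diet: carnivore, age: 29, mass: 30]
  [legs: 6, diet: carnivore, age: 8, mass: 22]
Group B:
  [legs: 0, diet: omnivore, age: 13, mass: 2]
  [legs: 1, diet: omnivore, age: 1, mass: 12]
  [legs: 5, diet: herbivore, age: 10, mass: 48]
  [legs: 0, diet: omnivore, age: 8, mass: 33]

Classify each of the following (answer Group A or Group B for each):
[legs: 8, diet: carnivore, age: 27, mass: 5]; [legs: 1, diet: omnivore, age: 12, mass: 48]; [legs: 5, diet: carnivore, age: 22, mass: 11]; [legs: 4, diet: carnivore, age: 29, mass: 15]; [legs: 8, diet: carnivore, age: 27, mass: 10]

Group A, Group B, Group A, Group A, Group A

The common property of the 'Group A' items is: legs ≥ 4 AND mass ≤ 41. No 'Group B' item has it.
[legs: 8, diet: carnivore, age: 27, mass: 5]: legs = 8, mass = 5 — matches, so Group A. [legs: 1, diet: omnivore, age: 12, mass: 48]: legs = 1, mass = 48 — does not satisfy this, so Group B. [legs: 5, diet: carnivore, age: 22, mass: 11]: legs = 5, mass = 11 — matches, so Group A. [legs: 4, diet: carnivore, age: 29, mass: 15]: legs = 4, mass = 15 — matches, so Group A. [legs: 8, diet: carnivore, age: 27, mass: 10]: legs = 8, mass = 10 — matches, so Group A.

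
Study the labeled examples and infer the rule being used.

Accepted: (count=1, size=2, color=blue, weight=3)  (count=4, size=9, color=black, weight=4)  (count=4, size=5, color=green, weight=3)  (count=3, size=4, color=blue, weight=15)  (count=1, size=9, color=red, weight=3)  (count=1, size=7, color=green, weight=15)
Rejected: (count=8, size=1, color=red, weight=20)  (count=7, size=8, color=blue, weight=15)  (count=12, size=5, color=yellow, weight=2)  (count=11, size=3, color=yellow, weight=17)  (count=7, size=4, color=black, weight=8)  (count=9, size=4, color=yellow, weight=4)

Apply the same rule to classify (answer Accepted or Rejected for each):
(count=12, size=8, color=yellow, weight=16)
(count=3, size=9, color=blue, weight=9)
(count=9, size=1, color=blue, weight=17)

The rule appears to be: count ≤ 4.

Rejected, Accepted, Rejected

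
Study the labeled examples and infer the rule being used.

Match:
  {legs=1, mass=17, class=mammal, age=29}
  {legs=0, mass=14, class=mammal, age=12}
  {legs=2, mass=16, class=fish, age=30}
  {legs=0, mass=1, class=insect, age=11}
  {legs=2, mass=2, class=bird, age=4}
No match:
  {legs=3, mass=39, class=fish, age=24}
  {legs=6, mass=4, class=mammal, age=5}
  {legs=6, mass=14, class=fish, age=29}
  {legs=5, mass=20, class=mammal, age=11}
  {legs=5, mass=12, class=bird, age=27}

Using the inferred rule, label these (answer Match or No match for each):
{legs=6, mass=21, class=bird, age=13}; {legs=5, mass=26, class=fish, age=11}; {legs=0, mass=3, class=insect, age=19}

The pattern is that an item is 'Match' exactly when: legs ≤ 2.

No match, No match, Match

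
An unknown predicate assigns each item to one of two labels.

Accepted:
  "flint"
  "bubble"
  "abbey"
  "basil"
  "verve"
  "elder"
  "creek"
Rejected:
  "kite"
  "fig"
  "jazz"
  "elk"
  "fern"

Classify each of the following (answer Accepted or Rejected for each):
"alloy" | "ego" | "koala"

Accepted, Rejected, Accepted

The rule appears to be: length ≥ 5.
"alloy": length 5 — fits, so Accepted.
"ego": length 3 — doesn't qualify, so Rejected.
"koala": length 5 — fits, so Accepted.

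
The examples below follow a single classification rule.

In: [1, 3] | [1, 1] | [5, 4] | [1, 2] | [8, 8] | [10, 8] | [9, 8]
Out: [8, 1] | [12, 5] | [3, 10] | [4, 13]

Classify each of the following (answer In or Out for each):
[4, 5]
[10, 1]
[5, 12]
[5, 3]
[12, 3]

In, Out, Out, In, Out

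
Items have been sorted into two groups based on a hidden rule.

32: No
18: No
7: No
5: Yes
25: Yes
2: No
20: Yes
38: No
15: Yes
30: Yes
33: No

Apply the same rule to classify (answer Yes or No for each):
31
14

No, No

Checking candidate rules against both groups, what survives is: multiple of 5.
31: 31 = 5·6 + 1 — does not pass, so No.
14: 14 = 5·2 + 4 — does not pass, so No.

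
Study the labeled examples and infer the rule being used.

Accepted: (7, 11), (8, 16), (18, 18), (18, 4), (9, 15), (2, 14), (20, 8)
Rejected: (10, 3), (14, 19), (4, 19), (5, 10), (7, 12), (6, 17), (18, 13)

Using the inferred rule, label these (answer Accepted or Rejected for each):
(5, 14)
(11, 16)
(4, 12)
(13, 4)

Rejected, Rejected, Accepted, Rejected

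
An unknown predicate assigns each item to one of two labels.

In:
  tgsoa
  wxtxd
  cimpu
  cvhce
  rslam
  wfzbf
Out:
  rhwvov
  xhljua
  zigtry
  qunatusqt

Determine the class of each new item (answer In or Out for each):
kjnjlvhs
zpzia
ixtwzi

Out, In, Out

All 'In' examples share one property — length 5 — and every 'Out' example lacks it.
kjnjlvhs → length 8 → Out.
zpzia → length 5 → In.
ixtwzi → length 6 → Out.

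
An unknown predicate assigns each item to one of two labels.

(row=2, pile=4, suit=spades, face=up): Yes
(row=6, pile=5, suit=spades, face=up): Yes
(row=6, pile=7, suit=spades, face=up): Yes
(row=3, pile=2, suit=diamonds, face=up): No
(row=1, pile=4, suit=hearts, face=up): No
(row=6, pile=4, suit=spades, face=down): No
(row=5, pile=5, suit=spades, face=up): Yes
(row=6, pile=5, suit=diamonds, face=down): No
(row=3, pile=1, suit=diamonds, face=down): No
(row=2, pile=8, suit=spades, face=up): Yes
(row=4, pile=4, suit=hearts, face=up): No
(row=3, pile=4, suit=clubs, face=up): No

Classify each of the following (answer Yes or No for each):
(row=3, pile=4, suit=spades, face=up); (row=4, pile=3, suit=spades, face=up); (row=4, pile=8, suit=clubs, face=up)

'Yes' ⟺ suit is spades AND face is up.
(row=3, pile=4, suit=spades, face=up) — suit is spades, face is up, hence Yes.
(row=4, pile=3, suit=spades, face=up) — suit is spades, face is up, hence Yes.
(row=4, pile=8, suit=clubs, face=up) — suit is clubs, face is up, hence No.

Yes, Yes, No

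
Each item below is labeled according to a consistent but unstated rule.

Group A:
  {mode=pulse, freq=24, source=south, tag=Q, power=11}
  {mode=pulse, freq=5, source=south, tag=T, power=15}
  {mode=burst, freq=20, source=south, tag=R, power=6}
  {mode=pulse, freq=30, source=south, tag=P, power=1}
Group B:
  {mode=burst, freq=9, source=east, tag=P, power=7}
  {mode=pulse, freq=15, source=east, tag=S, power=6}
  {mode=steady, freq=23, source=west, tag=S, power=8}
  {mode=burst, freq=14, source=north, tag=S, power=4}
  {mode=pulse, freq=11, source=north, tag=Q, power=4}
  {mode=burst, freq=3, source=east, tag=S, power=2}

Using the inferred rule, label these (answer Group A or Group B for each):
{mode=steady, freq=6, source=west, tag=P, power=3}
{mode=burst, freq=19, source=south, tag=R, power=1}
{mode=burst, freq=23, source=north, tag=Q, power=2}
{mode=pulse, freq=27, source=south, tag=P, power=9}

All 'Group A' examples share one property — source is south — and every 'Group B' example lacks it.
{mode=steady, freq=6, source=west, tag=P, power=3}: Group B (source is west). {mode=burst, freq=19, source=south, tag=R, power=1}: Group A (source is south). {mode=burst, freq=23, source=north, tag=Q, power=2}: Group B (source is north). {mode=pulse, freq=27, source=south, tag=P, power=9}: Group A (source is south).

Group B, Group A, Group B, Group A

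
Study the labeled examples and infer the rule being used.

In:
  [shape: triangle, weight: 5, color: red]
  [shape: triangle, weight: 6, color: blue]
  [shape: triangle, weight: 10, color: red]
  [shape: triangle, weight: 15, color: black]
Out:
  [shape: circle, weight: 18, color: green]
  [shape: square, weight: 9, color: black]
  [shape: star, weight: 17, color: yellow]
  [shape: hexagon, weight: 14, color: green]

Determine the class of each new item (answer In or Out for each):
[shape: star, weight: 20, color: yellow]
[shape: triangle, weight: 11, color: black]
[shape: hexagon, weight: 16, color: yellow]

Out, In, Out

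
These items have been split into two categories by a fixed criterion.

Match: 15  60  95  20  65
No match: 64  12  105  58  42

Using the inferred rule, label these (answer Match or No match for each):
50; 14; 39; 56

Match, No match, No match, No match

The common property of the 'Match' items is: multiple of 5 AND at most 95. No 'No match' item has it.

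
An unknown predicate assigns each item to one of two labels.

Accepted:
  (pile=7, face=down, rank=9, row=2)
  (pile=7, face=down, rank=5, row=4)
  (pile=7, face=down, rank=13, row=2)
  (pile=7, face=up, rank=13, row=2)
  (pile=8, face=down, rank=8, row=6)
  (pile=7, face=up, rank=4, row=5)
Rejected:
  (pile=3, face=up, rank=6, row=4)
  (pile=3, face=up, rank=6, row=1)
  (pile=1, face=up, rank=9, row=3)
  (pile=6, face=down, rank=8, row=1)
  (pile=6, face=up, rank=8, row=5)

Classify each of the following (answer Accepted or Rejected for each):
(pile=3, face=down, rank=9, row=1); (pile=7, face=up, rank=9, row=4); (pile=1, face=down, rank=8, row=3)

The pattern is that an item is 'Accepted' exactly when: pile ≥ 7.
(pile=3, face=down, rank=9, row=1) → pile = 3 → Rejected.
(pile=7, face=up, rank=9, row=4) → pile = 7 → Accepted.
(pile=1, face=down, rank=8, row=3) → pile = 1 → Rejected.

Rejected, Accepted, Rejected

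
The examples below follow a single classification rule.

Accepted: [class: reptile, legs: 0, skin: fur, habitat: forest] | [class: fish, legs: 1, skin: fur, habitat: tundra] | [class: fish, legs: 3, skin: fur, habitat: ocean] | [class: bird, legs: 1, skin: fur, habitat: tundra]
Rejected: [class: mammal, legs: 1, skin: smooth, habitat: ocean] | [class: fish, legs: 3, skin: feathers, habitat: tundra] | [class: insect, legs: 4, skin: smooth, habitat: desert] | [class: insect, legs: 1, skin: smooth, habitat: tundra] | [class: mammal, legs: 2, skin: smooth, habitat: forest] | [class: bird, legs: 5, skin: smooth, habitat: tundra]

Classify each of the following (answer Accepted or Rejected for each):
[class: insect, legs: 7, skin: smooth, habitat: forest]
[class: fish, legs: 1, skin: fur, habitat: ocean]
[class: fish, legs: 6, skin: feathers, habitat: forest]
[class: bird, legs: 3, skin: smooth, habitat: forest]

A rule that fits every label: skin is fur — true of each 'Accepted' example, false of each 'Rejected' one.
[class: insect, legs: 7, skin: smooth, habitat: forest]: skin is smooth, does not pass → Rejected.
[class: fish, legs: 1, skin: fur, habitat: ocean]: skin is fur, matches → Accepted.
[class: fish, legs: 6, skin: feathers, habitat: forest]: skin is feathers, does not pass → Rejected.
[class: bird, legs: 3, skin: smooth, habitat: forest]: skin is smooth, does not pass → Rejected.

Rejected, Accepted, Rejected, Rejected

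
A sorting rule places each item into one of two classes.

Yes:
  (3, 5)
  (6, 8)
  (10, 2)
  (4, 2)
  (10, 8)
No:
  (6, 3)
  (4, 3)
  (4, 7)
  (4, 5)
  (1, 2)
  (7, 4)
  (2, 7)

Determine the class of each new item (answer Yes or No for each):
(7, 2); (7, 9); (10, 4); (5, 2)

No, Yes, Yes, No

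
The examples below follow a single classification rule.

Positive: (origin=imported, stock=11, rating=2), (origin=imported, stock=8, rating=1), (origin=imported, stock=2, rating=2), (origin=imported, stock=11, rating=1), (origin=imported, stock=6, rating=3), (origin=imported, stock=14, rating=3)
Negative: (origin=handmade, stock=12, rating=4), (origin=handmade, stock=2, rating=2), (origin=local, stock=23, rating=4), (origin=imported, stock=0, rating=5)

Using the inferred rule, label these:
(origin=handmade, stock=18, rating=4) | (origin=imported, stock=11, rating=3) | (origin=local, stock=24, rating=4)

All 'Positive' examples share one property — origin is imported AND stock ≥ 2 — and every 'Negative' example lacks it.
Negative: (origin=handmade, stock=18, rating=4), since origin is handmade, stock = 18. Positive: (origin=imported, stock=11, rating=3), since origin is imported, stock = 11. Negative: (origin=local, stock=24, rating=4), since origin is local, stock = 24.

Negative, Positive, Negative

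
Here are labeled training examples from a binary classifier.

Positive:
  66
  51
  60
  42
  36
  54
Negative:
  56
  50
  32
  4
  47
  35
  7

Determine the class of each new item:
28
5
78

Negative, Negative, Positive

Every 'Positive' example satisfies: multiple of 3. None of the 'Negative' examples do.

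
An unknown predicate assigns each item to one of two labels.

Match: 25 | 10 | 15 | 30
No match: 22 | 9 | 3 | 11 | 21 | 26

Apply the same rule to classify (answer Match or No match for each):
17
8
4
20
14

No match, No match, No match, Match, No match

'Match' ⟺ multiple of 5.
17: 17 = 5·3 + 2, doesn't qualify → No match. 8: 8 = 5·1 + 3, doesn't qualify → No match. 4: 4 = 5·0 + 4, doesn't qualify → No match. 20: 20 = 5·4, passes → Match. 14: 14 = 5·2 + 4, doesn't qualify → No match.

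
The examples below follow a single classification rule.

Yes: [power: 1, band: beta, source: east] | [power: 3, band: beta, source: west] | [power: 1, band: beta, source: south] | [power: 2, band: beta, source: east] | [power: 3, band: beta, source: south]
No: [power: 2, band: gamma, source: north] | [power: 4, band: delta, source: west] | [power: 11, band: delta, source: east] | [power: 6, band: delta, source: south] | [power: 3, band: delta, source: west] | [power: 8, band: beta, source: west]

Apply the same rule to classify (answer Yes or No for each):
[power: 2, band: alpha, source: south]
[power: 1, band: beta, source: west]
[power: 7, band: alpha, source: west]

No, Yes, No

Rule: band is beta AND power ≤ 3. This holds for each 'Yes' example and fails for each 'No' one.
[power: 2, band: alpha, source: south]: band is alpha, power = 2, does not fit → No.
[power: 1, band: beta, source: west]: band is beta, power = 1, checks out → Yes.
[power: 7, band: alpha, source: west]: band is alpha, power = 7, does not fit → No.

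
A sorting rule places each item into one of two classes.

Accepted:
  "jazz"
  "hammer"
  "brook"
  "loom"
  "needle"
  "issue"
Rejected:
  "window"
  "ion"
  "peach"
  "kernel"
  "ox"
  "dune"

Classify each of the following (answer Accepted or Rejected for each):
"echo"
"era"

Rejected, Rejected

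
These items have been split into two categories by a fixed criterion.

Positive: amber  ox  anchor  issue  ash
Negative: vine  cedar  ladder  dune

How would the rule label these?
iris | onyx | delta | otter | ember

Positive, Positive, Negative, Positive, Positive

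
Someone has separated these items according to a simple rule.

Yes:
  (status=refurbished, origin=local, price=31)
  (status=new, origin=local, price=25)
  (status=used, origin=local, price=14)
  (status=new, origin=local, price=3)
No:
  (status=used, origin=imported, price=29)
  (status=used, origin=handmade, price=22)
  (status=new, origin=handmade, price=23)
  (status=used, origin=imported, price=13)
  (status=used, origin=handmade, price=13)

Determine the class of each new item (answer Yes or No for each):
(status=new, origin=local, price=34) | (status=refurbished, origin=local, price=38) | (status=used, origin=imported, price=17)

Comparing the two groups points to one rule — origin is local.
(status=new, origin=local, price=34): origin is local — meets the rule, so Yes. (status=refurbished, origin=local, price=38): origin is local — meets the rule, so Yes. (status=used, origin=imported, price=17): origin is imported — lacks this property, so No.

Yes, Yes, No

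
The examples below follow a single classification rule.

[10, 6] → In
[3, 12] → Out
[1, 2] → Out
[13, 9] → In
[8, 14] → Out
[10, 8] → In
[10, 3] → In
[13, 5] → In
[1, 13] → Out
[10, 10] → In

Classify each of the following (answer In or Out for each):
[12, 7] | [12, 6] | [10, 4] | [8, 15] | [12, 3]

In, In, In, Out, In

All 'In' examples share one property — first ≥ 9 — and every 'Out' example lacks it.
In: [12, 7], since first 12.
In: [12, 6], since first 12.
In: [10, 4], since first 10.
Out: [8, 15], since first 8.
In: [12, 3], since first 12.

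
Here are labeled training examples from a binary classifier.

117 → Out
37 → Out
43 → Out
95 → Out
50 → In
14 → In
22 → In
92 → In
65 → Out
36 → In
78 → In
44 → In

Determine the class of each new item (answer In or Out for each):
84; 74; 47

All 'In' examples share one property — even — and every 'Out' example lacks it.
84: 84 is even — passes, so In. 74: 74 is even — passes, so In. 47: 47 is odd — doesn't match, so Out.

In, In, Out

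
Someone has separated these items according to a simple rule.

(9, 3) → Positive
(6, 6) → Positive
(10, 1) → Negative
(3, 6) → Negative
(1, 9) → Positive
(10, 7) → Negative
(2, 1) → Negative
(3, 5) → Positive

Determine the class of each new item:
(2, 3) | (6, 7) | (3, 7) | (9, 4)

The pattern is that an item is 'Positive' exactly when: sum is even.
(2, 3) → 2+3 = 5 → Negative. (6, 7) → 6+7 = 13 → Negative. (3, 7) → 3+7 = 10 → Positive. (9, 4) → 9+4 = 13 → Negative.

Negative, Negative, Positive, Negative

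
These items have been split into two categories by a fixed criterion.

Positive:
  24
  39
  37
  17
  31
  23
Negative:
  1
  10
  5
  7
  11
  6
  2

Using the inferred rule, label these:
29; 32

Positive, Positive

The distinguishing property — at least 17 — holds for all the 'Positive' cases and none of the 'Negative' cases.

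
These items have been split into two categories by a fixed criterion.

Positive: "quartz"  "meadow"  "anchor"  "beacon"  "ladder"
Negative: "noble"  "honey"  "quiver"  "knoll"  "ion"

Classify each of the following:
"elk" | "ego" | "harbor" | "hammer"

Negative, Negative, Positive, Positive

Rule: contains 'a'. This holds for each 'Positive' example and fails for each 'Negative' one.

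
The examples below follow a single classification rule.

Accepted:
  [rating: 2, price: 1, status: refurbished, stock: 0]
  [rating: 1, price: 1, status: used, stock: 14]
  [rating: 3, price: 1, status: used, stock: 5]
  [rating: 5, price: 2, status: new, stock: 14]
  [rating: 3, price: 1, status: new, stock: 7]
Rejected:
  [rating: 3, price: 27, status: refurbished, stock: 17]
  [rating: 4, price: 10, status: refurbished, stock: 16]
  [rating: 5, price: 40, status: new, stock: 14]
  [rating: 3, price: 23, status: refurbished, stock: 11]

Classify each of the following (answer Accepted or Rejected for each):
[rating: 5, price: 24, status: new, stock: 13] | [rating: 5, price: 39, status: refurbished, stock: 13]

One predicate separates the groups cleanly: price ≤ 2.

Rejected, Rejected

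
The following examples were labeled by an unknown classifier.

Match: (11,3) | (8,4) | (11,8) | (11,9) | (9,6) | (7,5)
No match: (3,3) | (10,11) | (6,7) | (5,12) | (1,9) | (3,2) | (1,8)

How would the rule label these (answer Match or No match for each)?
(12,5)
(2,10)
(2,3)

Rule: first > second AND sum ≥ 6. This holds for each 'Match' example and fails for each 'No match' one.

Match, No match, No match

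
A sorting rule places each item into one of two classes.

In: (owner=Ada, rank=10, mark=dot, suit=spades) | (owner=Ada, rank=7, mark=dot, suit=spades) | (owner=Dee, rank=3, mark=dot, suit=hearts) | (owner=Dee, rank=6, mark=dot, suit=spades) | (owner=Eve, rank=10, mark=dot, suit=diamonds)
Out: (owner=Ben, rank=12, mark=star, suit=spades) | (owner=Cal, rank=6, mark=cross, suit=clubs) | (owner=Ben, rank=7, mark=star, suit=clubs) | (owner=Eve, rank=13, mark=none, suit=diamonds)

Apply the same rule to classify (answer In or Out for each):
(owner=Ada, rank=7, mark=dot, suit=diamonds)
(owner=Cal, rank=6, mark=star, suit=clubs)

In, Out

A rule that fits every label: mark is dot — true of each 'In' example, false of each 'Out' one.
In: (owner=Ada, rank=7, mark=dot, suit=diamonds), since mark is dot.
Out: (owner=Cal, rank=6, mark=star, suit=clubs), since mark is star.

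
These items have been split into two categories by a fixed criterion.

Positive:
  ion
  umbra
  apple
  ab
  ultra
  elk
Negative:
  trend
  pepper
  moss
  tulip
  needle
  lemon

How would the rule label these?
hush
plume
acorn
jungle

'Positive' ⟺ starts with a vowel.
hush → starts with 'h' → Negative. plume → starts with 'p' → Negative. acorn → starts with 'a' → Positive. jungle → starts with 'j' → Negative.

Negative, Negative, Positive, Negative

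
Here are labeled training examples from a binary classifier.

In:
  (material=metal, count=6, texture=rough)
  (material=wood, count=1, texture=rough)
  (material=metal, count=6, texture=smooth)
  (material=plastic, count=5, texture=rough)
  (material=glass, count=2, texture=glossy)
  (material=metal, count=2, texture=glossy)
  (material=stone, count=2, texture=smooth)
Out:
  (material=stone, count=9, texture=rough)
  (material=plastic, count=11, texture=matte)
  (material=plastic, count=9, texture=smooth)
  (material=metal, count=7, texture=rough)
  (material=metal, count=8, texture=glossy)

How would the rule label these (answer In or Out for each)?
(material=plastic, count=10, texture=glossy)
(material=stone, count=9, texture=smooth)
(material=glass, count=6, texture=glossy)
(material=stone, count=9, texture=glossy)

One predicate separates the groups cleanly: count ≤ 6.
Out: (material=plastic, count=10, texture=glossy), since count = 10.
Out: (material=stone, count=9, texture=smooth), since count = 9.
In: (material=glass, count=6, texture=glossy), since count = 6.
Out: (material=stone, count=9, texture=glossy), since count = 9.

Out, Out, In, Out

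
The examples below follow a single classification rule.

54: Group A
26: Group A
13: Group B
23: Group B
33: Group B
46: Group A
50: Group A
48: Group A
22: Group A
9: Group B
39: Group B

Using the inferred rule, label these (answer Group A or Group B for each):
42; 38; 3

'Group A' ⟺ even.
42 — 42 is even, hence Group A.
38 — 38 is even, hence Group A.
3 — 3 is odd, hence Group B.

Group A, Group A, Group B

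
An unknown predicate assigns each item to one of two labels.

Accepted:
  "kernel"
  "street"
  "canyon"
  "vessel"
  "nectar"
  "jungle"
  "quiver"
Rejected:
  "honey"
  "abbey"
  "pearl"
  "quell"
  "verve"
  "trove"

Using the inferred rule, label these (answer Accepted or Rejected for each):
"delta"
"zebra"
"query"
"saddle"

Rule: even length. This holds for each 'Accepted' example and fails for each 'Rejected' one.
"delta": length 5 — fails the rule, so Rejected. "zebra": length 5 — fails the rule, so Rejected. "query": length 5 — fails the rule, so Rejected. "saddle": length 6 — meets the rule, so Accepted.

Rejected, Rejected, Rejected, Accepted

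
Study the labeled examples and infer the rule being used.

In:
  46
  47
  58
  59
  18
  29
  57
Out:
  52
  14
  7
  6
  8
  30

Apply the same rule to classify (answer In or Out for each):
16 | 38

Out, In

The rule appears to be: digit sum ≥ 9.
16: digit sum 1+6 = 7 — fails this test, so Out. 38: digit sum 3+8 = 11 — has this property, so In.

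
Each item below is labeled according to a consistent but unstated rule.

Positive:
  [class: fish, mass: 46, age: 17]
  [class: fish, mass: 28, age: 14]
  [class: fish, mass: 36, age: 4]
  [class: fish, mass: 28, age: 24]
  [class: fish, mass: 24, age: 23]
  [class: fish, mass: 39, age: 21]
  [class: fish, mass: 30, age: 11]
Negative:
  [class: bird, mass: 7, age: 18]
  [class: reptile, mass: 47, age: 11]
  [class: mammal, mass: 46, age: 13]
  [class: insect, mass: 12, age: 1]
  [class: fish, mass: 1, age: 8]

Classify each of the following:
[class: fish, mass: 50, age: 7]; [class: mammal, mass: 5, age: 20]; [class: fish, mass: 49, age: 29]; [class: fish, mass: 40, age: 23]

Positive, Negative, Positive, Positive

The classifier is using: class is fish AND mass ≥ 7.
[class: fish, mass: 50, age: 7]: class is fish, mass = 50 — meets the rule, so Positive. [class: mammal, mass: 5, age: 20]: class is mammal, mass = 5 — does not pass, so Negative. [class: fish, mass: 49, age: 29]: class is fish, mass = 49 — meets the rule, so Positive. [class: fish, mass: 40, age: 23]: class is fish, mass = 40 — meets the rule, so Positive.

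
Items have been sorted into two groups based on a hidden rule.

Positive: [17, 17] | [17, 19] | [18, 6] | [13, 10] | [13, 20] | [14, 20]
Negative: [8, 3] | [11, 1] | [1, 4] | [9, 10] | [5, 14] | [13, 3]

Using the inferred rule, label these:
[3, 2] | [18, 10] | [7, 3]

The simplest hypothesis consistent with all the labels is: sum ≥ 23.
[3, 2] → 3+2 = 5 → Negative. [18, 10] → 18+10 = 28 → Positive. [7, 3] → 7+3 = 10 → Negative.

Negative, Positive, Negative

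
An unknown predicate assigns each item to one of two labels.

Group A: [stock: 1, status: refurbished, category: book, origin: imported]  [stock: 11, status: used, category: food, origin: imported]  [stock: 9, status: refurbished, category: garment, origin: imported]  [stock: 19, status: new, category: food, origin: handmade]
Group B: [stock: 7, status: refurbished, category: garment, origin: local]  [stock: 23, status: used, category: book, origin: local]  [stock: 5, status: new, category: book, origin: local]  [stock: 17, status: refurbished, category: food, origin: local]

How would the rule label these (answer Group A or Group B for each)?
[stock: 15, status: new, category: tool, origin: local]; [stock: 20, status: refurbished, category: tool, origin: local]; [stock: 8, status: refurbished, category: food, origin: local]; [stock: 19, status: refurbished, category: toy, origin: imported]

Group B, Group B, Group B, Group A

The distinguishing property — origin is not local — holds for all the 'Group A' cases and none of the 'Group B' cases.
[stock: 15, status: new, category: tool, origin: local]: origin is local — fails the rule, so Group B.
[stock: 20, status: refurbished, category: tool, origin: local]: origin is local — fails the rule, so Group B.
[stock: 8, status: refurbished, category: food, origin: local]: origin is local — fails the rule, so Group B.
[stock: 19, status: refurbished, category: toy, origin: imported]: origin is imported — matches, so Group A.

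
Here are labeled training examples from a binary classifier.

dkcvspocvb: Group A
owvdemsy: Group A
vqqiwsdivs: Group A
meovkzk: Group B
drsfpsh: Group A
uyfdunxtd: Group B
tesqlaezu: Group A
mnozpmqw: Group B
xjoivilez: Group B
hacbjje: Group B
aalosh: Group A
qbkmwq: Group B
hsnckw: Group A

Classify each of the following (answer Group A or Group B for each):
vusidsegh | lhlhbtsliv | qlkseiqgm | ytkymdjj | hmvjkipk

Group A, Group A, Group A, Group B, Group B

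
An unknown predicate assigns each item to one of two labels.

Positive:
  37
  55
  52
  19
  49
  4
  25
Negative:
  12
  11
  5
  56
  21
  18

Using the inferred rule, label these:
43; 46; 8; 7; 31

Positive, Positive, Negative, Positive, Positive

The distinguishing property — ≡ 1 (mod 3) — holds for all the 'Positive' cases and none of the 'Negative' cases.
43 — 43 mod 3 = 1, hence Positive.
46 — 46 mod 3 = 1, hence Positive.
8 — 8 mod 3 = 2, hence Negative.
7 — 7 mod 3 = 1, hence Positive.
31 — 31 mod 3 = 1, hence Positive.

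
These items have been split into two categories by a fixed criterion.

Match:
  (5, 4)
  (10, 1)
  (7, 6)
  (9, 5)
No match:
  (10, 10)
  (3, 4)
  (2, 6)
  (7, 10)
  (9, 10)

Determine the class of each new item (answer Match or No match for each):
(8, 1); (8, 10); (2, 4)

Match, No match, No match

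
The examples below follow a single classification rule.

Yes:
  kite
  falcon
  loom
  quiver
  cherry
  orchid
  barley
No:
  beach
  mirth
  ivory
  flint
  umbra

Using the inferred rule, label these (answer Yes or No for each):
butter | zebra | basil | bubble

Yes, No, No, Yes

Rule: even length. This holds for each 'Yes' example and fails for each 'No' one.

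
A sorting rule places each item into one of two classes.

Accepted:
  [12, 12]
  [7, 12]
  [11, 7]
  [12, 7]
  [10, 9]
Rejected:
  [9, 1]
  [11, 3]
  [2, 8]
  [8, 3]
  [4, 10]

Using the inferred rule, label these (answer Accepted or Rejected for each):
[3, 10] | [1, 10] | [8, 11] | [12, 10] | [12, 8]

Rejected, Rejected, Accepted, Accepted, Accepted

The rule appears to be: sum ≥ 18.
[3, 10] → 3+10 = 13 → Rejected. [1, 10] → 1+10 = 11 → Rejected. [8, 11] → 8+11 = 19 → Accepted. [12, 10] → 12+10 = 22 → Accepted. [12, 8] → 12+8 = 20 → Accepted.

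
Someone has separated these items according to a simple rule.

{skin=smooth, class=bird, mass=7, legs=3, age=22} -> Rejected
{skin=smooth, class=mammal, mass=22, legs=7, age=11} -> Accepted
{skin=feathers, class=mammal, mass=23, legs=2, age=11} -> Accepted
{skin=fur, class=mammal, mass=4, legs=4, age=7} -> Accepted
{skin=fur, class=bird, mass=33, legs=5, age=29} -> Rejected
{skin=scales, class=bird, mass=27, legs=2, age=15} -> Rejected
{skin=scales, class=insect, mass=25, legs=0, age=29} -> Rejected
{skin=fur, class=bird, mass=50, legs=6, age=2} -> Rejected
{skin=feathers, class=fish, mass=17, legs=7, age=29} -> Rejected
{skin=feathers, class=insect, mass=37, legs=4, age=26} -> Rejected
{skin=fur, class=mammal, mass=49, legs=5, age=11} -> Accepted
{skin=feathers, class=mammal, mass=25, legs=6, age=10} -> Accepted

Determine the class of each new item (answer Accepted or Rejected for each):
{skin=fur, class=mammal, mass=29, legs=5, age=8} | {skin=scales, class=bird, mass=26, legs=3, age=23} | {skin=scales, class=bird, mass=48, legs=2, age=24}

Accepted, Rejected, Rejected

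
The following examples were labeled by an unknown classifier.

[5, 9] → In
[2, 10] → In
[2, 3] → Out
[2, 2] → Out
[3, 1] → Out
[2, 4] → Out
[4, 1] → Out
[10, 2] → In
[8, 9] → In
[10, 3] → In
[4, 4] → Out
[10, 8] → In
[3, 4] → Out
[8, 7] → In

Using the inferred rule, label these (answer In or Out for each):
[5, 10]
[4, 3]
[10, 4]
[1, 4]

'In' ⟺ sum ≥ 12.
[5, 10]: 5+10 = 15 — has this property, so In.
[4, 3]: 4+3 = 7 — does not fit, so Out.
[10, 4]: 10+4 = 14 — has this property, so In.
[1, 4]: 1+4 = 5 — does not fit, so Out.

In, Out, In, Out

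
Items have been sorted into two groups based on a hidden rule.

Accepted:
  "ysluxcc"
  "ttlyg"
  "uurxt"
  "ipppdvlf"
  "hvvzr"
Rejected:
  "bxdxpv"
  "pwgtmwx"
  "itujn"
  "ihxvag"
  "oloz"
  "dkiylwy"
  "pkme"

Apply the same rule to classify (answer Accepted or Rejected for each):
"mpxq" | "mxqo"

Rejected, Rejected

A rule that fits every label: has a double letter — true of each 'Accepted' example, false of each 'Rejected' one.
Rejected: "mpxq", since no doubled letter.
Rejected: "mxqo", since no doubled letter.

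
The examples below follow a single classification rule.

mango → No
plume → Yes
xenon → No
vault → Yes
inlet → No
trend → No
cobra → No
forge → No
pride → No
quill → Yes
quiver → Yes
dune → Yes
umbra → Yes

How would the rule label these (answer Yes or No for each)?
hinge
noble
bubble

No, No, Yes

A rule that fits every label: contains 'u' — true of each 'Yes' example, false of each 'No' one.
hinge — no 'u', hence No.
noble — no 'u', hence No.
bubble — has 'u', hence Yes.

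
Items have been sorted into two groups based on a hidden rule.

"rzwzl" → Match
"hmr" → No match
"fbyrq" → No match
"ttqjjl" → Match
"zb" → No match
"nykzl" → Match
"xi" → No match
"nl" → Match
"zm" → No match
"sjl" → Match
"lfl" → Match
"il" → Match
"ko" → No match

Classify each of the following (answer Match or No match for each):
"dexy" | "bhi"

No match, No match

The classifier is using: contains 'l'.
"dexy": No match (no 'l').
"bhi": No match (no 'l').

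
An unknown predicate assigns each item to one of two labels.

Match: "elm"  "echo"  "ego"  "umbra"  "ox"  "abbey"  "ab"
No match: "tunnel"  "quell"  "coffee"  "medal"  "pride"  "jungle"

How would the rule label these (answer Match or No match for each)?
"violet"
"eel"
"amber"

No match, Match, Match

Checking candidate rules against both groups, what survives is: starts with a vowel.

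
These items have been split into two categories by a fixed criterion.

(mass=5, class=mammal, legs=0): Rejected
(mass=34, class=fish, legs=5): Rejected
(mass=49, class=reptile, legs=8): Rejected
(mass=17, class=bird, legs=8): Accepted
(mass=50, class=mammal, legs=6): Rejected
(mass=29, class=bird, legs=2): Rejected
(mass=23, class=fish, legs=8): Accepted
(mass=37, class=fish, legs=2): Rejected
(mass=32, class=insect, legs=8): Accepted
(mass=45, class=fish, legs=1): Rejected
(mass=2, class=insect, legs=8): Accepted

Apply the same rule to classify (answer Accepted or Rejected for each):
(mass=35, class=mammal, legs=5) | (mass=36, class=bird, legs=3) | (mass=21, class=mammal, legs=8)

Rejected, Rejected, Accepted

The common property of the 'Accepted' items is: mass ≤ 32 AND legs = 8. No 'Rejected' item has it.
(mass=35, class=mammal, legs=5): Rejected (mass = 35, legs = 5). (mass=36, class=bird, legs=3): Rejected (mass = 36, legs = 3). (mass=21, class=mammal, legs=8): Accepted (mass = 21, legs = 8).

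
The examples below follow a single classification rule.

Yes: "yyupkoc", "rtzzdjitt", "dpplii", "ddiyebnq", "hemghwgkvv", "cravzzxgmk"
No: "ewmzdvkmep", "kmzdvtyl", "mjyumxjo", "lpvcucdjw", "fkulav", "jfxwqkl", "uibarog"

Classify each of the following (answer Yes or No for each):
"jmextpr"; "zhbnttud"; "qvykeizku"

No, Yes, No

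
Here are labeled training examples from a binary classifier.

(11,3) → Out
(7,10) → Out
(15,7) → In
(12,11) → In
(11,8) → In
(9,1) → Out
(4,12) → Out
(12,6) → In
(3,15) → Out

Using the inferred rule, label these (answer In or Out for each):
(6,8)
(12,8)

'In' ⟺ first > second AND sum ≥ 16.
(6,8) — 6 < 8, 6+8 = 14, hence Out.
(12,8) — 12 > 8, 12+8 = 20, hence In.

Out, In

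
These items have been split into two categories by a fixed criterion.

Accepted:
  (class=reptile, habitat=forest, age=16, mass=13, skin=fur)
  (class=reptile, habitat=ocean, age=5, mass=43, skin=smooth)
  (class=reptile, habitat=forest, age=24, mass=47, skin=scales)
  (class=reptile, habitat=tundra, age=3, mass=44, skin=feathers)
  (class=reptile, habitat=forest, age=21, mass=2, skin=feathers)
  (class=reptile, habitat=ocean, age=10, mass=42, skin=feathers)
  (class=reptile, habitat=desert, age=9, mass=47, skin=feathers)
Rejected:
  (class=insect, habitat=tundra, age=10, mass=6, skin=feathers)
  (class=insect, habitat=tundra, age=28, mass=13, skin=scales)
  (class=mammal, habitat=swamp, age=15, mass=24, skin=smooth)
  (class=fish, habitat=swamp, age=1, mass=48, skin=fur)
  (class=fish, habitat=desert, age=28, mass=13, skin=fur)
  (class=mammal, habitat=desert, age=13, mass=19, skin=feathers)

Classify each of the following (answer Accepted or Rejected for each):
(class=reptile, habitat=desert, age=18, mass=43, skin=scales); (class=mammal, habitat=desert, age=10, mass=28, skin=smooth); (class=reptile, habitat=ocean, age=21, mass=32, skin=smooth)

Checking candidate rules against both groups, what survives is: class is reptile.
(class=reptile, habitat=desert, age=18, mass=43, skin=scales) — class is reptile, hence Accepted. (class=mammal, habitat=desert, age=10, mass=28, skin=smooth) — class is mammal, hence Rejected. (class=reptile, habitat=ocean, age=21, mass=32, skin=smooth) — class is reptile, hence Accepted.

Accepted, Rejected, Accepted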